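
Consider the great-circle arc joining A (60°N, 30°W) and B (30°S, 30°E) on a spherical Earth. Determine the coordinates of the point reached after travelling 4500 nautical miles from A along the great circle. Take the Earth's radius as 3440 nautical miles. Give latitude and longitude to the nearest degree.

≈ (5°S, 18°E)

The haversine formula gives a central angle δ ≈ 1.789 rad (102.5°) between the endpoints. The total great-circle distance is δ·R ≈ 1.789 × 3440 ≈ 6154 nmi, so the target fraction is f = 4500/6154 ≈ 0.731.
Interpolate at f ≈ 0.731 with slerp weights a = sin((1−f)δ)/sin δ ≈ 0.474, b = sin(fδ)/sin δ ≈ 0.989.
p = a·p₁ + b·p₂ ≈ (0.947, 0.310, -0.084); φ = arcsin(p_z) ≈ -4.83°, λ = atan2(p_y, p_x) ≈ 18.12°.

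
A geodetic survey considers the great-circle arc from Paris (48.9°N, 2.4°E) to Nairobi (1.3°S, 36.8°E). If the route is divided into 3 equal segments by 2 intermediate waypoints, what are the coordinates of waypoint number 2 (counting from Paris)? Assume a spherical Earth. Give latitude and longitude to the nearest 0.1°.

Write both endpoints as unit vectors p₁, p₂ with components (cos φ cos λ, cos φ sin λ, sin φ).
The central angle between the endpoints is δ = arccos(p₁·p₂) ≈ 1.018 rad (58.3°).
Interpolate at f = 2/3 with slerp weights a = sin((1−f)δ)/sin δ ≈ 0.391, b = sin(fδ)/sin δ ≈ 0.738.
p = a·p₁ + b·p₂ ≈ (0.847, 0.452, 0.278); φ = arcsin(p_z) ≈ 16.14°, λ = atan2(p_y, p_x) ≈ 28.10°.

≈ (16.1°N, 28.1°E)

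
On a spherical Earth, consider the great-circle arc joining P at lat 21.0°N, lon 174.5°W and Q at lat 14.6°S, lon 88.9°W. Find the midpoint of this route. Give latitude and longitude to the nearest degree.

The haversine formula gives a central angle δ ≈ 1.592 rad (91.2°) between the endpoints.
Interpolate at f = 1/2 with slerp weights a = sin((1−f)δ)/sin δ ≈ 0.715, b = sin(fδ)/sin δ ≈ 0.715.
p = a·p₁ + b·p₂ ≈ (-0.651, -0.755, 0.076); φ = arcsin(p_z) ≈ 4.36°, λ = atan2(p_y, p_x) ≈ -130.75°.

≈ lat 4°N, lon 131°W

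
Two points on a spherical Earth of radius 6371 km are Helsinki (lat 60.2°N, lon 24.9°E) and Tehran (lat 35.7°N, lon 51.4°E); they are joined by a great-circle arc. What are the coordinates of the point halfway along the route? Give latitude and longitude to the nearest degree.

≈ lat 49°N, lon 41°E

Write both endpoints as unit vectors p₁, p₂ with components (cos φ cos λ, cos φ sin λ, sin φ).
The central angle between the endpoints is δ = arccos(p₁·p₂) ≈ 0.521 rad (29.8°).
Interpolate at f = 1/2 with slerp weights a = sin((1−f)δ)/sin δ ≈ 0.517, b = sin(fδ)/sin δ ≈ 0.517.
p = a·p₁ + b·p₂ ≈ (0.495, 0.437, 0.751); φ = arcsin(p_z) ≈ 48.67°, λ = atan2(p_y, p_x) ≈ 41.39°.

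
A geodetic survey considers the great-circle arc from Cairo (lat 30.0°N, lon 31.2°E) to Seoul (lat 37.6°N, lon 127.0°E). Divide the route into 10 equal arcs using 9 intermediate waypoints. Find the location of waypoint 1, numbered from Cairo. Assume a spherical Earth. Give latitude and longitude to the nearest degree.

The haversine formula gives a central angle δ ≈ 1.333 rad (76.4°) between the endpoints.
Interpolate at f = 1/10 with slerp weights a = sin((1−f)δ)/sin δ ≈ 0.959, b = sin(fδ)/sin δ ≈ 0.137.
p = a·p₁ + b·p₂ ≈ (0.645, 0.517, 0.563); φ = arcsin(p_z) ≈ 34.26°, λ = atan2(p_y, p_x) ≈ 38.69°.

≈ lat 34°N, lon 39°E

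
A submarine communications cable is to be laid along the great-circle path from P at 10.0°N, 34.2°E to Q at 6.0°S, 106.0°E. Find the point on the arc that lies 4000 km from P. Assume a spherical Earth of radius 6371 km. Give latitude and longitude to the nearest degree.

≈ 3°N, 70°E

Convert each endpoint to a unit vector on the sphere (x = cos φ cos λ, y = cos φ sin λ, z = sin φ).
The central angle between the endpoints is δ = arccos(p₁·p₂) ≈ 1.279 rad (73.3°). The total great-circle distance is δ·R ≈ 1.279 × 6371 ≈ 8148 km, so the target fraction is f = 4000/8148 ≈ 0.491.
Interpolate at f ≈ 0.491 with slerp weights a = sin((1−f)δ)/sin δ ≈ 0.633, b = sin(fδ)/sin δ ≈ 0.613.
p = a·p₁ + b·p₂ ≈ (0.347, 0.937, 0.046); φ = arcsin(p_z) ≈ 2.62°, λ = atan2(p_y, p_x) ≈ 69.66°.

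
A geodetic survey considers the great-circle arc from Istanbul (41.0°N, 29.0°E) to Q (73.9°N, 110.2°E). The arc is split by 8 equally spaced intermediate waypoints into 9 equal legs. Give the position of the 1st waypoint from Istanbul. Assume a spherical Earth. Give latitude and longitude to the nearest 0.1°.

≈ (46.0°N, 31.8°E)

The haversine formula gives a central angle δ ≈ 0.847 rad (48.5°) between the endpoints.
Interpolate at f = 1/9 with slerp weights a = sin((1−f)δ)/sin δ ≈ 0.913, b = sin(fδ)/sin δ ≈ 0.125.
p = a·p₁ + b·p₂ ≈ (0.590, 0.367, 0.719); φ = arcsin(p_z) ≈ 45.98°, λ = atan2(p_y, p_x) ≈ 31.84°.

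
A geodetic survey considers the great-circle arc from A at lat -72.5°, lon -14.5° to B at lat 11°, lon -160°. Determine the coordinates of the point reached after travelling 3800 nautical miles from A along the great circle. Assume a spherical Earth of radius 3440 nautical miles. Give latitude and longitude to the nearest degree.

≈ lat -40°, lon -149°

Write both endpoints as unit vectors p₁, p₂ with components (cos φ cos λ, cos φ sin λ, sin φ).
The central angle between the endpoints is δ = arccos(p₁·p₂) ≈ 2.010 rad (115.2°). The total great-circle distance is δ·R ≈ 2.010 × 3440 ≈ 6914 nmi, so the target fraction is f = 3800/6914 ≈ 0.550.
Interpolate at f ≈ 0.550 with slerp weights a = sin((1−f)δ)/sin δ ≈ 0.869, b = sin(fδ)/sin δ ≈ 0.987.
p = a·p₁ + b·p₂ ≈ (-0.657, -0.397, -0.641); φ = arcsin(p_z) ≈ -39.84°, λ = atan2(p_y, p_x) ≈ -148.88°.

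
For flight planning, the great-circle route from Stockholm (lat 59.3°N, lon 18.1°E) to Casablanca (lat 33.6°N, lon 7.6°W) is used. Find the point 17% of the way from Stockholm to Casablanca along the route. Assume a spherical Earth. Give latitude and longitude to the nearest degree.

≈ lat 55°N, lon 12°E

Write both endpoints as unit vectors p₁, p₂ with components (cos φ cos λ, cos φ sin λ, sin φ).
The central angle between the endpoints is δ = arccos(p₁·p₂) ≈ 0.537 rad (30.8°).
Interpolate at f = 0.17 with slerp weights a = sin((1−f)δ)/sin δ ≈ 0.843, b = sin(fδ)/sin δ ≈ 0.178.
p = a·p₁ + b·p₂ ≈ (0.556, 0.114, 0.823); φ = arcsin(p_z) ≈ 55.41°, λ = atan2(p_y, p_x) ≈ 11.59°.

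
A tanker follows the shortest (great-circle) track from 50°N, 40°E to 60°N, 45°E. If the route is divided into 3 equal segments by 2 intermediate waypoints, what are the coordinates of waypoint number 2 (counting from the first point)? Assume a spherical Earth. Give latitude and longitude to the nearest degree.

The haversine formula gives a central angle δ ≈ 0.181 rad (10.4°) between the endpoints.
Interpolate at f = 2/3 with slerp weights a = sin((1−f)δ)/sin δ ≈ 0.335, b = sin(fδ)/sin δ ≈ 0.669.
p = a·p₁ + b·p₂ ≈ (0.401, 0.375, 0.836); φ = arcsin(p_z) ≈ 56.69°, λ = atan2(p_y, p_x) ≈ 43.04°.

≈ 57°N, 43°E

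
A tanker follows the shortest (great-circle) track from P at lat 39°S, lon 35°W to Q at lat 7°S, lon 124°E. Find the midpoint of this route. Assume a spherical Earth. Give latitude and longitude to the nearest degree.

From cos δ = sin φ₁ sin φ₂ + cos φ₁ cos φ₂ cos Δλ, the central angle is δ ≈ 2.270 rad (130.0°).
Interpolate at f = 1/2 with slerp weights a = sin((1−f)δ)/sin δ ≈ 1.184, b = sin(fδ)/sin δ ≈ 1.184.
p = a·p₁ + b·p₂ ≈ (0.097, 0.447, -0.890); φ = arcsin(p_z) ≈ -62.81°, λ = atan2(p_y, p_x) ≈ 77.79°.

≈ lat 63°S, lon 78°E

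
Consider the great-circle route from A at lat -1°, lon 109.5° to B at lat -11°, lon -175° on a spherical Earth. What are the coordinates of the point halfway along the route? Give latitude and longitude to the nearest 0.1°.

Write both endpoints as unit vectors p₁, p₂ with components (cos φ cos λ, cos φ sin λ, sin φ).
The central angle between the endpoints is δ = arccos(p₁·p₂) ≈ 1.319 rad (75.6°).
Interpolate at f = 1/2 with slerp weights a = sin((1−f)δ)/sin δ ≈ 0.633, b = sin(fδ)/sin δ ≈ 0.633.
p = a·p₁ + b·p₂ ≈ (-0.830, 0.542, -0.132); φ = arcsin(p_z) ≈ -7.57°, λ = atan2(p_y, p_x) ≈ 146.84°.

≈ lat -7.6°, lon 146.8°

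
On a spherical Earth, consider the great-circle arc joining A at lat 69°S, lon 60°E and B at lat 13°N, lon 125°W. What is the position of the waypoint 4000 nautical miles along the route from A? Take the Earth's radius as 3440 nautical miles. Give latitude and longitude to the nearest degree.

≈ lat 44°S, lon 128°W

Write both endpoints as unit vectors p₁, p₂ with components (cos φ cos λ, cos φ sin λ, sin φ).
The central angle between the endpoints is δ = arccos(p₁·p₂) ≈ 2.163 rad (123.9°). The total great-circle distance is δ·R ≈ 2.163 × 3440 ≈ 7439 nmi, so the target fraction is f = 4000/7439 ≈ 0.538.
Interpolate at f ≈ 0.538 with slerp weights a = sin((1−f)δ)/sin δ ≈ 1.014, b = sin(fδ)/sin δ ≈ 1.106.
p = a·p₁ + b·p₂ ≈ (-0.436, -0.568, -0.698); φ = arcsin(p_z) ≈ -44.24°, λ = atan2(p_y, p_x) ≈ -127.53°.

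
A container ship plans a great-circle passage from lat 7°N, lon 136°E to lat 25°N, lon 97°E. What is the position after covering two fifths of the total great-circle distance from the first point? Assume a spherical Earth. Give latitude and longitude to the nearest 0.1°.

≈ lat 15.0°N, lon 121.3°E

From cos δ = sin φ₁ sin φ₂ + cos φ₁ cos φ₂ cos Δλ, the central angle is δ ≈ 0.722 rad (41.4°).
Interpolate at f = 2/5 with slerp weights a = sin((1−f)δ)/sin δ ≈ 0.635, b = sin(fδ)/sin δ ≈ 0.431.
p = a·p₁ + b·p₂ ≈ (-0.501, 0.826, 0.260); φ = arcsin(p_z) ≈ 15.04°, λ = atan2(p_y, p_x) ≈ 121.26°.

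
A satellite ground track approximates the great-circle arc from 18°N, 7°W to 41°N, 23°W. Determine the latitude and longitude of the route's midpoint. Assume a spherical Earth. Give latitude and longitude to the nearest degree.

≈ 30°N, 14°W

Convert each endpoint to a unit vector on the sphere (x = cos φ cos λ, y = cos φ sin λ, z = sin φ).
The central angle between the endpoints is δ = arccos(p₁·p₂) ≈ 0.467 rad (26.8°).
Interpolate at f = 1/2 with slerp weights a = sin((1−f)δ)/sin δ ≈ 0.514, b = sin(fδ)/sin δ ≈ 0.514.
p = a·p₁ + b·p₂ ≈ (0.842, -0.211, 0.496); φ = arcsin(p_z) ≈ 29.74°, λ = atan2(p_y, p_x) ≈ -14.07°.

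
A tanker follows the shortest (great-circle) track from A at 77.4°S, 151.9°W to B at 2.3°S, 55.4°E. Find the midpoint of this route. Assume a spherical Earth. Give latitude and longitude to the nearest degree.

Write both endpoints as unit vectors p₁, p₂ with components (cos φ cos λ, cos φ sin λ, sin φ).
The central angle between the endpoints is δ = arccos(p₁·p₂) ≈ 1.726 rad (98.9°).
Interpolate at f = 1/2 with slerp weights a = sin((1−f)δ)/sin δ ≈ 0.769, b = sin(fδ)/sin δ ≈ 0.769.
p = a·p₁ + b·p₂ ≈ (0.288, 0.553, -0.781); φ = arcsin(p_z) ≈ -51.38°, λ = atan2(p_y, p_x) ≈ 62.48°.

≈ 51°S, 62°E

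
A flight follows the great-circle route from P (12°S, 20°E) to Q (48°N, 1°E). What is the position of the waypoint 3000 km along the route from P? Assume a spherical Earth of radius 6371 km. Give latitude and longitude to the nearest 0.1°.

≈ (14.2°N, 13.4°E)

Convert each endpoint to a unit vector on the sphere (x = cos φ cos λ, y = cos φ sin λ, z = sin φ).
The central angle between the endpoints is δ = arccos(p₁·p₂) ≈ 1.088 rad (62.3°). The total great-circle distance is δ·R ≈ 1.088 × 6371 ≈ 6931 km, so the target fraction is f = 3000/6931 ≈ 0.433.
Interpolate at f ≈ 0.433 with slerp weights a = sin((1−f)δ)/sin δ ≈ 0.653, b = sin(fδ)/sin δ ≈ 0.512.
p = a·p₁ + b·p₂ ≈ (0.943, 0.225, 0.245); φ = arcsin(p_z) ≈ 14.17°, λ = atan2(p_y, p_x) ≈ 13.39°.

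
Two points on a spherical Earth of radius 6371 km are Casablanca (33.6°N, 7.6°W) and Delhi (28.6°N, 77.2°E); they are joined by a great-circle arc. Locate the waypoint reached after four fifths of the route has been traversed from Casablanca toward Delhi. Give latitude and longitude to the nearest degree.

Convert each endpoint to a unit vector on the sphere (x = cos φ cos λ, y = cos φ sin λ, z = sin φ).
The central angle between the endpoints is δ = arccos(p₁·p₂) ≈ 1.233 rad (70.7°).
Interpolate at f = 4/5 with slerp weights a = sin((1−f)δ)/sin δ ≈ 0.259, b = sin(fδ)/sin δ ≈ 0.884.
p = a·p₁ + b·p₂ ≈ (0.386, 0.728, 0.566); φ = arcsin(p_z) ≈ 34.50°, λ = atan2(p_y, p_x) ≈ 62.10°.

≈ 34°N, 62°E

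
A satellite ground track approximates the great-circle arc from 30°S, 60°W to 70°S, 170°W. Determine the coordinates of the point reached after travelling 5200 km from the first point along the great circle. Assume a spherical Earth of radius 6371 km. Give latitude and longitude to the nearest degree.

Convert each endpoint to a unit vector on the sphere (x = cos φ cos λ, y = cos φ sin λ, z = sin φ).
The central angle between the endpoints is δ = arccos(p₁·p₂) ≈ 1.193 rad (68.4°). The total great-circle distance is δ·R ≈ 1.193 × 6371 ≈ 7603 km, so the target fraction is f = 5200/7603 ≈ 0.684.
Interpolate at f ≈ 0.684 with slerp weights a = sin((1−f)δ)/sin δ ≈ 0.396, b = sin(fδ)/sin δ ≈ 0.784.
p = a·p₁ + b·p₂ ≈ (-0.092, -0.344, -0.935); φ = arcsin(p_z) ≈ -69.15°, λ = atan2(p_y, p_x) ≈ -105.05°.

≈ 69°S, 105°W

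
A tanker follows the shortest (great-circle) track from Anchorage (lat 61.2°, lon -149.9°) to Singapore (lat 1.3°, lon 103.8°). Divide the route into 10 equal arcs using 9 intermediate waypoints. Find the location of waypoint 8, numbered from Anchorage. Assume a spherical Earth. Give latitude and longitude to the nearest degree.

Convert each endpoint to a unit vector on the sphere (x = cos φ cos λ, y = cos φ sin λ, z = sin φ).
The central angle between the endpoints is δ = arccos(p₁·p₂) ≈ 1.686 rad (96.6°).
Interpolate at f = 8/10 with slerp weights a = sin((1−f)δ)/sin δ ≈ 0.333, b = sin(fδ)/sin δ ≈ 0.982.
p = a·p₁ + b·p₂ ≈ (-0.373, 0.873, 0.314); φ = arcsin(p_z) ≈ 18.31°, λ = atan2(p_y, p_x) ≈ 113.14°.

≈ lat 18°, lon 113°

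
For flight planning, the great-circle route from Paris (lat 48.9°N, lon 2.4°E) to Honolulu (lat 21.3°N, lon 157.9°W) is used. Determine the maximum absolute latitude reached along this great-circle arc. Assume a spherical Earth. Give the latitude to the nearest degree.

The great circle lies in the plane with unit normal n̂ = (p₁ × p₂)/|p₁ × p₂|.
Here n̂_z ≈ -0.217; the vertex latitude is φ_max = arccos|n̂_z| ≈ 77.5°.
Check via Clairaut: cos φ_max = |cos φ₁| · sin C = cos(48.9°)·sin(19.2°) ≈ 0.217, again giving ≈ 77.5°.

≈ 77°N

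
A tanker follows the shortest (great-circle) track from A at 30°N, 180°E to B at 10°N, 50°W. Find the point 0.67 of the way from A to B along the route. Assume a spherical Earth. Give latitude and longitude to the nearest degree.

≈ 33°N, 84°W

Write both endpoints as unit vectors p₁, p₂ with components (cos φ cos λ, cos φ sin λ, sin φ).
The central angle between the endpoints is δ = arccos(p₁·p₂) ≈ 2.050 rad (117.5°).
Interpolate at f = 0.67 with slerp weights a = sin((1−f)δ)/sin δ ≈ 0.706, b = sin(fδ)/sin δ ≈ 1.105.
p = a·p₁ + b·p₂ ≈ (0.088, -0.834, 0.545); φ = arcsin(p_z) ≈ 33.01°, λ = atan2(p_y, p_x) ≈ -83.94°.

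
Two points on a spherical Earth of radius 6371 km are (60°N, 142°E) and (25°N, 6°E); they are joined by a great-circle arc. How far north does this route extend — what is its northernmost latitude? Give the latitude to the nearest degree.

The great circle lies in the plane with unit normal n̂ = (p₁ × p₂)/|p₁ × p₂|.
Here n̂_z ≈ -0.315; the vertex latitude is φ_max = arccos|n̂_z| ≈ 71.6°.
Check via Clairaut: cos φ_max = |cos φ₁| · sin C = cos(60.0°)·sin(39.1°) ≈ 0.315, again giving ≈ 71.6°.

≈ 72°N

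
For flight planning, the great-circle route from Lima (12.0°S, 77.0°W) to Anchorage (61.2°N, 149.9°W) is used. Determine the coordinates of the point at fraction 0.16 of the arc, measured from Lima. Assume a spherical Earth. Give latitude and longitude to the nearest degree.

From cos δ = sin φ₁ sin φ₂ + cos φ₁ cos φ₂ cos Δλ, the central angle is δ ≈ 1.614 rad (92.5°).
Interpolate at f = 0.16 with slerp weights a = sin((1−f)δ)/sin δ ≈ 0.978, b = sin(fδ)/sin δ ≈ 0.256.
p = a·p₁ + b·p₂ ≈ (0.109, -0.994, 0.021); φ = arcsin(p_z) ≈ 1.19°, λ = atan2(p_y, p_x) ≈ -83.76°.

≈ (1°N, 84°W)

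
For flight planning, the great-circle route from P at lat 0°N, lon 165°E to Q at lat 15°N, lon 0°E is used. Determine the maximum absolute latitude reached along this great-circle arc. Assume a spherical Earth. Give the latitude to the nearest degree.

≈ 46°N

The great circle lies in the plane with unit normal n̂ = (p₁ × p₂)/|p₁ × p₂|.
Here n̂_z ≈ -0.695; the vertex latitude is φ_max = arccos|n̂_z| ≈ 46.0°.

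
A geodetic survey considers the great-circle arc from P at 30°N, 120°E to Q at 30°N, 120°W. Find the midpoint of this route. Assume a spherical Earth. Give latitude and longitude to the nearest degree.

Write both endpoints as unit vectors p₁, p₂ with components (cos φ cos λ, cos φ sin λ, sin φ).
The central angle between the endpoints is δ = arccos(p₁·p₂) ≈ 1.696 rad (97.2°).
Interpolate at f = 1/2 with slerp weights a = sin((1−f)δ)/sin δ ≈ 0.756, b = sin(fδ)/sin δ ≈ 0.756.
p = a·p₁ + b·p₂ ≈ (-0.655, 0.000, 0.756); φ = arcsin(p_z) ≈ 49.11°, λ = atan2(p_y, p_x) ≈ 180.00°.

≈ 49°N, 180°E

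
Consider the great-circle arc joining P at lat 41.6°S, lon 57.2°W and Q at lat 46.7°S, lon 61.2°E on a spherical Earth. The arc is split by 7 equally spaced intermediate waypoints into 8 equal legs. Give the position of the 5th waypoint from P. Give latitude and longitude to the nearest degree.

≈ lat 62°S, lon 18°E

Write both endpoints as unit vectors p₁, p₂ with components (cos φ cos λ, cos φ sin λ, sin φ).
The central angle between the endpoints is δ = arccos(p₁·p₂) ≈ 1.329 rad (76.2°).
Interpolate at f = 5/8 with slerp weights a = sin((1−f)δ)/sin δ ≈ 0.492, b = sin(fδ)/sin δ ≈ 0.761.
p = a·p₁ + b·p₂ ≈ (0.451, 0.148, -0.880); φ = arcsin(p_z) ≈ -61.69°, λ = atan2(p_y, p_x) ≈ 18.13°.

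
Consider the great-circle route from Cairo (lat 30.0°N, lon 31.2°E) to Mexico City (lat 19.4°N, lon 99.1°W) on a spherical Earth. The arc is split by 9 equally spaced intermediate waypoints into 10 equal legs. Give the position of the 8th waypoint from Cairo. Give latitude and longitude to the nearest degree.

≈ lat 34°N, lon 80°W

Write both endpoints as unit vectors p₁, p₂ with components (cos φ cos λ, cos φ sin λ, sin φ).
The central angle between the endpoints is δ = arccos(p₁·p₂) ≈ 1.941 rad (111.2°).
Interpolate at f = 8/10 with slerp weights a = sin((1−f)δ)/sin δ ≈ 0.406, b = sin(fδ)/sin δ ≈ 1.073.
p = a·p₁ + b·p₂ ≈ (0.141, -0.817, 0.559); φ = arcsin(p_z) ≈ 34.02°, λ = atan2(p_y, p_x) ≈ -80.21°.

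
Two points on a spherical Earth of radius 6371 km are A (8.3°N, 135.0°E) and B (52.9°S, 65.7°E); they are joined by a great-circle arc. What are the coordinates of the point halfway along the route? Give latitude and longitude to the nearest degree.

≈ (26°S, 110°E)

Write both endpoints as unit vectors p₁, p₂ with components (cos φ cos λ, cos φ sin λ, sin φ).
The central angle between the endpoints is δ = arccos(p₁·p₂) ≈ 1.475 rad (84.5°).
Interpolate at f = 1/2 with slerp weights a = sin((1−f)δ)/sin δ ≈ 0.675, b = sin(fδ)/sin δ ≈ 0.675.
p = a·p₁ + b·p₂ ≈ (-0.305, 0.844, -0.441); φ = arcsin(p_z) ≈ -26.18°, λ = atan2(p_y, p_x) ≈ 109.87°.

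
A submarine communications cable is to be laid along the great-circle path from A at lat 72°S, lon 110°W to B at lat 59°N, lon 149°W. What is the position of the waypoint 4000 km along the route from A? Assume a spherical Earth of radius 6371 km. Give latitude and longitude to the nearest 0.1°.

≈ lat 37.4°S, lon 129.4°W

Write both endpoints as unit vectors p₁, p₂ with components (cos φ cos λ, cos φ sin λ, sin φ).
The central angle between the endpoints is δ = arccos(p₁·p₂) ≈ 2.334 rad (133.8°). The total great-circle distance is δ·R ≈ 2.334 × 6371 ≈ 14872 km, so the target fraction is f = 4000/14872 ≈ 0.269.
Interpolate at f ≈ 0.269 with slerp weights a = sin((1−f)δ)/sin δ ≈ 1.372, b = sin(fδ)/sin δ ≈ 0.813.
p = a·p₁ + b·p₂ ≈ (-0.504, -0.614, -0.607); φ = arcsin(p_z) ≈ -37.41°, λ = atan2(p_y, p_x) ≈ -129.38°.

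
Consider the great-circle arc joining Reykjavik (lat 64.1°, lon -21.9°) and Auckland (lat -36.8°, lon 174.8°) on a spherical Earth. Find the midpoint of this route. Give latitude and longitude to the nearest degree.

From cos δ = sin φ₁ sin φ₂ + cos φ₁ cos φ₂ cos Δλ, the central angle is δ ≈ 2.634 rad (150.9°).
Interpolate at f = 1/2 with slerp weights a = sin((1−f)δ)/sin δ ≈ 1.991, b = sin(fδ)/sin δ ≈ 1.991.
p = a·p₁ + b·p₂ ≈ (-0.781, -0.180, 0.598); φ = arcsin(p_z) ≈ 36.75°, λ = atan2(p_y, p_x) ≈ -167.03°.

≈ lat 37°, lon -167°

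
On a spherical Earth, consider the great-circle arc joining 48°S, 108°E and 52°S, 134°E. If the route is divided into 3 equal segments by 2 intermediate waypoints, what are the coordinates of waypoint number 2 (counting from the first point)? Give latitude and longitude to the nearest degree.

≈ 51°S, 125°E

Convert each endpoint to a unit vector on the sphere (x = cos φ cos λ, y = cos φ sin λ, z = sin φ).
The central angle between the endpoints is δ = arccos(p₁·p₂) ≈ 0.298 rad (17.1°).
Interpolate at f = 2/3 with slerp weights a = sin((1−f)δ)/sin δ ≈ 0.338, b = sin(fδ)/sin δ ≈ 0.672.
p = a·p₁ + b·p₂ ≈ (-0.357, 0.513, -0.781); φ = arcsin(p_z) ≈ -51.33°, λ = atan2(p_y, p_x) ≈ 124.88°.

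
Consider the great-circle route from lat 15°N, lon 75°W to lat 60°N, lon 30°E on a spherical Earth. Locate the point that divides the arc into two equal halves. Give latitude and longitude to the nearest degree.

≈ lat 49°N, lon 45°W

Write both endpoints as unit vectors p₁, p₂ with components (cos φ cos λ, cos φ sin λ, sin φ).
The central angle between the endpoints is δ = arccos(p₁·p₂) ≈ 1.471 rad (84.3°).
Interpolate at f = 1/2 with slerp weights a = sin((1−f)δ)/sin δ ≈ 0.674, b = sin(fδ)/sin δ ≈ 0.674.
p = a·p₁ + b·p₂ ≈ (0.461, -0.461, 0.759); φ = arcsin(p_z) ≈ 49.35°, λ = atan2(p_y, p_x) ≈ -45.00°.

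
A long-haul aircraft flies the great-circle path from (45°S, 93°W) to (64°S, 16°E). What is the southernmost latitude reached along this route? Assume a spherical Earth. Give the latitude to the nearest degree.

≈ 70°S

The great circle lies in the plane with unit normal n̂ = (p₁ × p₂)/|p₁ × p₂|.
Here n̂_z ≈ +0.347; the vertex latitude is φ_max = arccos|n̂_z| ≈ 69.7°.
Check via Clairaut: cos φ_max = |cos φ₁| · sin C = cos(45.0°)·sin(150.6°) ≈ 0.347, again giving ≈ 69.7°.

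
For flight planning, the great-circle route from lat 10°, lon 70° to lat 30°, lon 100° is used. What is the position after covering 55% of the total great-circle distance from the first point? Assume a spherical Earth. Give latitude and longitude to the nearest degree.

From cos δ = sin φ₁ sin φ₂ + cos φ₁ cos φ₂ cos Δλ, the central angle is δ ≈ 0.600 rad (34.4°).
Interpolate at f = 0.55 with slerp weights a = sin((1−f)δ)/sin δ ≈ 0.472, b = sin(fδ)/sin δ ≈ 0.574.
p = a·p₁ + b·p₂ ≈ (0.073, 0.927, 0.369); φ = arcsin(p_z) ≈ 21.65°, λ = atan2(p_y, p_x) ≈ 85.51°.

≈ lat 22°, lon 86°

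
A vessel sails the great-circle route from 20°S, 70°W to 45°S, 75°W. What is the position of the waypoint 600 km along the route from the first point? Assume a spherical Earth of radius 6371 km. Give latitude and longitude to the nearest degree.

Convert each endpoint to a unit vector on the sphere (x = cos φ cos λ, y = cos φ sin λ, z = sin φ).
The central angle between the endpoints is δ = arccos(p₁·p₂) ≈ 0.442 rad (25.3°). The total great-circle distance is δ·R ≈ 0.442 × 6371 ≈ 2818 km, so the target fraction is f = 600/2818 ≈ 0.213.
Interpolate at f ≈ 0.213 with slerp weights a = sin((1−f)δ)/sin δ ≈ 0.797, b = sin(fδ)/sin δ ≈ 0.220.
p = a·p₁ + b·p₂ ≈ (0.296, -0.854, -0.428); φ = arcsin(p_z) ≈ -25.34°, λ = atan2(p_y, p_x) ≈ -70.86°.

≈ 25°S, 71°W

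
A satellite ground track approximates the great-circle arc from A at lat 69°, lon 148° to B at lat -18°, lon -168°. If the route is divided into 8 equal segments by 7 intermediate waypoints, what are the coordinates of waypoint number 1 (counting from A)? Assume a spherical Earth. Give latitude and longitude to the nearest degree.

Write both endpoints as unit vectors p₁, p₂ with components (cos φ cos λ, cos φ sin λ, sin φ).
The central angle between the endpoints is δ = arccos(p₁·p₂) ≈ 1.614 rad (92.5°).
Interpolate at f = 1/8 with slerp weights a = sin((1−f)δ)/sin δ ≈ 0.988, b = sin(fδ)/sin δ ≈ 0.201.
p = a·p₁ + b·p₂ ≈ (-0.487, 0.148, 0.861); φ = arcsin(p_z) ≈ 59.40°, λ = atan2(p_y, p_x) ≈ 163.09°.

≈ lat 59°, lon 163°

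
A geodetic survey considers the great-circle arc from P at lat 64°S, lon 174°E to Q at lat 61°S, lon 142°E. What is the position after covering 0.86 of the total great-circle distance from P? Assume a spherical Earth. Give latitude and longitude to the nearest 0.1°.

≈ lat 61.8°S, lon 146.0°E

The haversine formula gives a central angle δ ≈ 0.260 rad (14.9°) between the endpoints.
Interpolate at f = 0.86 with slerp weights a = sin((1−f)δ)/sin δ ≈ 0.142, b = sin(fδ)/sin δ ≈ 0.863.
p = a·p₁ + b·p₂ ≈ (-0.391, 0.264, -0.882); φ = arcsin(p_z) ≈ -61.84°, λ = atan2(p_y, p_x) ≈ 146.00°.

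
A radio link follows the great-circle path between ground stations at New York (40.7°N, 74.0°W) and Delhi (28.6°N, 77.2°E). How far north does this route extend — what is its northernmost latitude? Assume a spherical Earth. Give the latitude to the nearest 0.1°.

The great circle lies in the plane with unit normal n̂ = (p₁ × p₂)/|p₁ × p₂|.
Here n̂_z ≈ +0.333; the vertex latitude is φ_max = arccos|n̂_z| ≈ 70.5°.
Check via Clairaut: cos φ_max = |cos φ₁| · sin C = cos(40.7°)·sin(26.1°) ≈ 0.333, again giving ≈ 70.5°.

≈ 70.5°N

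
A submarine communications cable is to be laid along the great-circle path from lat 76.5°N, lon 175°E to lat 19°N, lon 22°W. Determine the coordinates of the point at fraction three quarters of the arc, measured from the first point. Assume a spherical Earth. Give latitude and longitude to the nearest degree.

From cos δ = sin φ₁ sin φ₂ + cos φ₁ cos φ₂ cos Δλ, the central angle is δ ≈ 1.465 rad (83.9°).
Interpolate at f = 3/4 with slerp weights a = sin((1−f)δ)/sin δ ≈ 0.360, b = sin(fδ)/sin δ ≈ 0.896.
p = a·p₁ + b·p₂ ≈ (0.701, -0.310, 0.642); φ = arcsin(p_z) ≈ 39.93°, λ = atan2(p_y, p_x) ≈ -23.84°.

≈ lat 40°N, lon 24°W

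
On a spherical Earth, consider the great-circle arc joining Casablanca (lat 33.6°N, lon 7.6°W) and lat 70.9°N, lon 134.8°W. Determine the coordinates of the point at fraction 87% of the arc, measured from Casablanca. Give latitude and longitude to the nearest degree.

≈ lat 76°N, lon 108°W

Write both endpoints as unit vectors p₁, p₂ with components (cos φ cos λ, cos φ sin λ, sin φ).
The central angle between the endpoints is δ = arccos(p₁·p₂) ≈ 1.205 rad (69.0°).
Interpolate at f = 0.87 with slerp weights a = sin((1−f)δ)/sin δ ≈ 0.167, b = sin(fδ)/sin δ ≈ 0.928.
p = a·p₁ + b·p₂ ≈ (-0.076, -0.234, 0.969); φ = arcsin(p_z) ≈ 75.76°, λ = atan2(p_y, p_x) ≈ -108.02°.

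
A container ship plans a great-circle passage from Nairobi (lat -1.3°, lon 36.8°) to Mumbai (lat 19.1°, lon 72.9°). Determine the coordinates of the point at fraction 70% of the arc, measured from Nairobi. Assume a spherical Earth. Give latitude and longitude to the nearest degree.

≈ lat 13°, lon 62°

From cos δ = sin φ₁ sin φ₂ + cos φ₁ cos φ₂ cos Δλ, the central angle is δ ≈ 0.714 rad (40.9°).
Interpolate at f = 0.70 with slerp weights a = sin((1−f)δ)/sin δ ≈ 0.325, b = sin(fδ)/sin δ ≈ 0.732.
p = a·p₁ + b·p₂ ≈ (0.463, 0.855, 0.232); φ = arcsin(p_z) ≈ 13.42°, λ = atan2(p_y, p_x) ≈ 61.56°.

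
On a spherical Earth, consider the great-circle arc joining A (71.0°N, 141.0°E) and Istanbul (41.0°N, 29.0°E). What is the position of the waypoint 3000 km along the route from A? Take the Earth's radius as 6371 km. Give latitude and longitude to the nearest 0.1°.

The haversine formula gives a central angle δ ≈ 1.014 rad (58.1°) between the endpoints. The total great-circle distance is δ·R ≈ 1.014 × 6371 ≈ 6462 km, so the target fraction is f = 3000/6462 ≈ 0.464.
Interpolate at f ≈ 0.464 with slerp weights a = sin((1−f)δ)/sin δ ≈ 0.609, b = sin(fδ)/sin δ ≈ 0.534.
p = a·p₁ + b·p₂ ≈ (0.199, 0.320, 0.926); φ = arcsin(p_z) ≈ 67.86°, λ = atan2(p_y, p_x) ≈ 58.19°.

≈ (67.9°N, 58.2°E)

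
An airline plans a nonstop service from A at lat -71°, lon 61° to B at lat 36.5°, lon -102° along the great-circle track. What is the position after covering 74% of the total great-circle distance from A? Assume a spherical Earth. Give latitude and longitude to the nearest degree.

Write both endpoints as unit vectors p₁, p₂ with components (cos φ cos λ, cos φ sin λ, sin φ).
The central angle between the endpoints is δ = arccos(p₁·p₂) ≈ 2.520 rad (144.4°).
Interpolate at f = 0.74 with slerp weights a = sin((1−f)δ)/sin δ ≈ 1.046, b = sin(fδ)/sin δ ≈ 1.643.
p = a·p₁ + b·p₂ ≈ (-0.110, -0.994, -0.011); φ = arcsin(p_z) ≈ -0.66°, λ = atan2(p_y, p_x) ≈ -96.29°.

≈ lat -1°, lon -96°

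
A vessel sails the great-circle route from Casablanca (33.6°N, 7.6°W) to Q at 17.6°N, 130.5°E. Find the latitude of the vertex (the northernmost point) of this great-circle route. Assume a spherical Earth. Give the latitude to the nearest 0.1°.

≈ 54.2°N

The great circle lies in the plane with unit normal n̂ = (p₁ × p₂)/|p₁ × p₂|.
Here n̂_z ≈ +0.585; the vertex latitude is φ_max = arccos|n̂_z| ≈ 54.2°.
Check via Clairaut: cos φ_max = |cos φ₁| · sin C = cos(33.6°)·sin(44.6°) ≈ 0.585, again giving ≈ 54.2°.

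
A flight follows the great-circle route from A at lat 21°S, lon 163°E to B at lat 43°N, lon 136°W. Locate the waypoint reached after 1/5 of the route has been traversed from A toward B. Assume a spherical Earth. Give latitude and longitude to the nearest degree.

≈ lat 8°S, lon 174°E

The haversine formula gives a central angle δ ≈ 1.484 rad (85.0°) between the endpoints.
Interpolate at f = 1/5 with slerp weights a = sin((1−f)δ)/sin δ ≈ 0.931, b = sin(fδ)/sin δ ≈ 0.294.
p = a·p₁ + b·p₂ ≈ (-0.985, 0.105, -0.133); φ = arcsin(p_z) ≈ -7.66°, λ = atan2(p_y, p_x) ≈ 173.92°.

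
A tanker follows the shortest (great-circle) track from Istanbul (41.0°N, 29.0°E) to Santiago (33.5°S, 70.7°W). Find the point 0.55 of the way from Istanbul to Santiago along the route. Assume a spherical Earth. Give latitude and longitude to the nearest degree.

Write both endpoints as unit vectors p₁, p₂ with components (cos φ cos λ, cos φ sin λ, sin φ).
The central angle between the endpoints is δ = arccos(p₁·p₂) ≈ 2.058 rad (117.9°).
Interpolate at f = 0.55 with slerp weights a = sin((1−f)δ)/sin δ ≈ 0.905, b = sin(fδ)/sin δ ≈ 1.024.
p = a·p₁ + b·p₂ ≈ (0.879, -0.475, 0.028); φ = arcsin(p_z) ≈ 1.61°, λ = atan2(p_y, p_x) ≈ -28.39°.

≈ 2°N, 28°W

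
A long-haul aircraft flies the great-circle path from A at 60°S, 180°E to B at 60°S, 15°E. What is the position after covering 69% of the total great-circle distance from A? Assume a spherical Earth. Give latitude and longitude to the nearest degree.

Convert each endpoint to a unit vector on the sphere (x = cos φ cos λ, y = cos φ sin λ, z = sin φ).
The central angle between the endpoints is δ = arccos(p₁·p₂) ≈ 1.037 rad (59.4°).
Interpolate at f = 0.69 with slerp weights a = sin((1−f)δ)/sin δ ≈ 0.367, b = sin(fδ)/sin δ ≈ 0.762.
p = a·p₁ + b·p₂ ≈ (0.185, 0.099, -0.978); φ = arcsin(p_z) ≈ -77.92°, λ = atan2(p_y, p_x) ≈ 28.12°.

≈ 78°S, 28°E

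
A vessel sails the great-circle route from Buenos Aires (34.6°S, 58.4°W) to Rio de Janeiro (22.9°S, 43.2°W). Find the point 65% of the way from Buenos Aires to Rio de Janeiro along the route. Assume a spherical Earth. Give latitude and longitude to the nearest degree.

≈ 27°S, 48°W

Convert each endpoint to a unit vector on the sphere (x = cos φ cos λ, y = cos φ sin λ, z = sin φ).
The central angle between the endpoints is δ = arccos(p₁·p₂) ≈ 0.309 rad (17.7°).
Interpolate at f = 0.65 with slerp weights a = sin((1−f)δ)/sin δ ≈ 0.355, b = sin(fδ)/sin δ ≈ 0.656.
p = a·p₁ + b·p₂ ≈ (0.594, -0.663, -0.457); φ = arcsin(p_z) ≈ -27.18°, λ = atan2(p_y, p_x) ≈ -48.14°.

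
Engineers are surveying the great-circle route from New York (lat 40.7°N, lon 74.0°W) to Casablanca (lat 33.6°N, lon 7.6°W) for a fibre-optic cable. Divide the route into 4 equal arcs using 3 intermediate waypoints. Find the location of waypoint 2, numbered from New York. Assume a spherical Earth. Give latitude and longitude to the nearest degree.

From cos δ = sin φ₁ sin φ₂ + cos φ₁ cos φ₂ cos Δλ, the central angle is δ ≈ 0.910 rad (52.1°).
Interpolate at f = 2/4 with slerp weights a = sin((1−f)δ)/sin δ ≈ 0.557, b = sin(fδ)/sin δ ≈ 0.557.
p = a·p₁ + b·p₂ ≈ (0.576, -0.467, 0.671); φ = arcsin(p_z) ≈ 42.15°, λ = atan2(p_y, p_x) ≈ -39.04°.

≈ lat 42°N, lon 39°W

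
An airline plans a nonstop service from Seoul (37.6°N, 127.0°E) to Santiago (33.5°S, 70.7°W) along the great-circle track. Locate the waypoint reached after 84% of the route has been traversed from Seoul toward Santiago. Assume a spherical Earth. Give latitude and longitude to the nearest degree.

≈ (21°S, 97°W)

The haversine formula gives a central angle δ ≈ 2.881 rad (165.1°) between the endpoints.
Interpolate at f = 0.84 with slerp weights a = sin((1−f)δ)/sin δ ≈ 1.724, b = sin(fδ)/sin δ ≈ 2.562.
p = a·p₁ + b·p₂ ≈ (-0.116, -0.925, -0.362); φ = arcsin(p_z) ≈ -21.21°, λ = atan2(p_y, p_x) ≈ -97.16°.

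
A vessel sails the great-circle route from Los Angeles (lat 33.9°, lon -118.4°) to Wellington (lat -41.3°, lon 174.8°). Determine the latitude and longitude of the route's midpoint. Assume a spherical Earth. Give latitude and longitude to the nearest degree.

≈ lat -4°, lon -150°

Convert each endpoint to a unit vector on the sphere (x = cos φ cos λ, y = cos φ sin λ, z = sin φ).
The central angle between the endpoints is δ = arccos(p₁·p₂) ≈ 1.694 rad (97.0°).
Interpolate at f = 1/2 with slerp weights a = sin((1−f)δ)/sin δ ≈ 0.755, b = sin(fδ)/sin δ ≈ 0.755.
p = a·p₁ + b·p₂ ≈ (-0.863, -0.500, -0.077); φ = arcsin(p_z) ≈ -4.43°, λ = atan2(p_y, p_x) ≈ -149.92°.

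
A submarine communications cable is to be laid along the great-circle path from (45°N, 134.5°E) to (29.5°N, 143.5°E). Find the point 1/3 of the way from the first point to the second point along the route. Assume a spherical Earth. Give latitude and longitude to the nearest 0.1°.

Convert each endpoint to a unit vector on the sphere (x = cos φ cos λ, y = cos φ sin λ, z = sin φ).
The central angle between the endpoints is δ = arccos(p₁·p₂) ≈ 0.298 rad (17.0°).
Interpolate at f = 1/3 with slerp weights a = sin((1−f)δ)/sin δ ≈ 0.672, b = sin(fδ)/sin δ ≈ 0.338.
p = a·p₁ + b·p₂ ≈ (-0.569, 0.514, 0.642); φ = arcsin(p_z) ≈ 39.91°, λ = atan2(p_y, p_x) ≈ 137.94°.

≈ (39.9°N, 137.9°E)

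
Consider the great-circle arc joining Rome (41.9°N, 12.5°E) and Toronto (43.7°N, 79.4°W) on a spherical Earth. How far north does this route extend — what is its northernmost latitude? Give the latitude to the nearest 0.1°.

≈ 53.1°N

The great circle lies in the plane with unit normal n̂ = (p₁ × p₂)/|p₁ × p₂|.
Here n̂_z ≈ -0.600; the vertex latitude is φ_max = arccos|n̂_z| ≈ 53.1°.
Check via Clairaut: cos φ_max = |cos φ₁| · sin C = cos(41.9°)·sin(53.7°) ≈ 0.600, again giving ≈ 53.1°.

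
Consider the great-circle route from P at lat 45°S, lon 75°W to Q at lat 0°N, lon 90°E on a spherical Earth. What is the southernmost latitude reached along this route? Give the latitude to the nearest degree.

The great circle lies in the plane with unit normal n̂ = (p₁ × p₂)/|p₁ × p₂|.
Here n̂_z ≈ +0.251; the vertex latitude is φ_max = arccos|n̂_z| ≈ 75.5°.
Check via Clairaut: cos φ_max = |cos φ₁| · sin C = cos(45.0°)·sin(159.2°) ≈ 0.251, again giving ≈ 75.5°.

≈ 75°S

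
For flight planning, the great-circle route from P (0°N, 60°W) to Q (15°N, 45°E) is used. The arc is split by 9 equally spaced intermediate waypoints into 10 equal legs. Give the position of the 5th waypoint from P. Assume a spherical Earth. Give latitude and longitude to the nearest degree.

≈ (12°N, 9°W)

Write both endpoints as unit vectors p₁, p₂ with components (cos φ cos λ, cos φ sin λ, sin φ).
The central angle between the endpoints is δ = arccos(p₁·p₂) ≈ 1.823 rad (104.5°).
Interpolate at f = 5/10 with slerp weights a = sin((1−f)δ)/sin δ ≈ 0.816, b = sin(fδ)/sin δ ≈ 0.816.
p = a·p₁ + b·p₂ ≈ (0.966, -0.149, 0.211); φ = arcsin(p_z) ≈ 12.20°, λ = atan2(p_y, p_x) ≈ -8.79°.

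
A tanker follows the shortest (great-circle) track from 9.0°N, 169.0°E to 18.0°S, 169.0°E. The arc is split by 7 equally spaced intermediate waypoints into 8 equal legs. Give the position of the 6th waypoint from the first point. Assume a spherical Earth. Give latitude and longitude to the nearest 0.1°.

Convert each endpoint to a unit vector on the sphere (x = cos φ cos λ, y = cos φ sin λ, z = sin φ).
The central angle between the endpoints is δ = arccos(p₁·p₂) ≈ 0.471 rad (27.0°).
Interpolate at f = 6/8 with slerp weights a = sin((1−f)δ)/sin δ ≈ 0.259, b = sin(fδ)/sin δ ≈ 0.762.
p = a·p₁ + b·p₂ ≈ (-0.963, 0.187, -0.195); φ = arcsin(p_z) ≈ -11.25°, λ = atan2(p_y, p_x) ≈ 169.00°.

≈ 11.2°S, 169.0°E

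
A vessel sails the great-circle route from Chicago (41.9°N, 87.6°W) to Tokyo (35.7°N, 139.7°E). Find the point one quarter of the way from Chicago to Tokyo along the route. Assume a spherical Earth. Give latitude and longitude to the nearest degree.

Convert each endpoint to a unit vector on the sphere (x = cos φ cos λ, y = cos φ sin λ, z = sin φ).
The central angle between the endpoints is δ = arccos(p₁·p₂) ≈ 1.591 rad (91.2°).
Interpolate at f = 1/4 with slerp weights a = sin((1−f)δ)/sin δ ≈ 0.930, b = sin(fδ)/sin δ ≈ 0.387.
p = a·p₁ + b·p₂ ≈ (-0.211, -0.488, 0.847); φ = arcsin(p_z) ≈ 57.89°, λ = atan2(p_y, p_x) ≈ -113.38°.

≈ (58°N, 113°W)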